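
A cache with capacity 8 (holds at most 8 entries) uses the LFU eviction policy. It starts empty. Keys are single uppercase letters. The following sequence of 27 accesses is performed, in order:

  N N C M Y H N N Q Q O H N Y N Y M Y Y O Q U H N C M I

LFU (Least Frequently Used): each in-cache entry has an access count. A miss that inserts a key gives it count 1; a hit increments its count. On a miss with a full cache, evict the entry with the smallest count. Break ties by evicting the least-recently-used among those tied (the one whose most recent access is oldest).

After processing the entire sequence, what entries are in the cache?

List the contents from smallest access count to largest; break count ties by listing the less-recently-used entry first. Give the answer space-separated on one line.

Answer: I O C Q H M Y N

Derivation:
LFU simulation (capacity=8):
  1. access N: MISS. Cache: [N(c=1)]
  2. access N: HIT, count now 2. Cache: [N(c=2)]
  3. access C: MISS. Cache: [C(c=1) N(c=2)]
  4. access M: MISS. Cache: [C(c=1) M(c=1) N(c=2)]
  5. access Y: MISS. Cache: [C(c=1) M(c=1) Y(c=1) N(c=2)]
  6. access H: MISS. Cache: [C(c=1) M(c=1) Y(c=1) H(c=1) N(c=2)]
  7. access N: HIT, count now 3. Cache: [C(c=1) M(c=1) Y(c=1) H(c=1) N(c=3)]
  8. access N: HIT, count now 4. Cache: [C(c=1) M(c=1) Y(c=1) H(c=1) N(c=4)]
  9. access Q: MISS. Cache: [C(c=1) M(c=1) Y(c=1) H(c=1) Q(c=1) N(c=4)]
  10. access Q: HIT, count now 2. Cache: [C(c=1) M(c=1) Y(c=1) H(c=1) Q(c=2) N(c=4)]
  11. access O: MISS. Cache: [C(c=1) M(c=1) Y(c=1) H(c=1) O(c=1) Q(c=2) N(c=4)]
  12. access H: HIT, count now 2. Cache: [C(c=1) M(c=1) Y(c=1) O(c=1) Q(c=2) H(c=2) N(c=4)]
  13. access N: HIT, count now 5. Cache: [C(c=1) M(c=1) Y(c=1) O(c=1) Q(c=2) H(c=2) N(c=5)]
  14. access Y: HIT, count now 2. Cache: [C(c=1) M(c=1) O(c=1) Q(c=2) H(c=2) Y(c=2) N(c=5)]
  15. access N: HIT, count now 6. Cache: [C(c=1) M(c=1) O(c=1) Q(c=2) H(c=2) Y(c=2) N(c=6)]
  16. access Y: HIT, count now 3. Cache: [C(c=1) M(c=1) O(c=1) Q(c=2) H(c=2) Y(c=3) N(c=6)]
  17. access M: HIT, count now 2. Cache: [C(c=1) O(c=1) Q(c=2) H(c=2) M(c=2) Y(c=3) N(c=6)]
  18. access Y: HIT, count now 4. Cache: [C(c=1) O(c=1) Q(c=2) H(c=2) M(c=2) Y(c=4) N(c=6)]
  19. access Y: HIT, count now 5. Cache: [C(c=1) O(c=1) Q(c=2) H(c=2) M(c=2) Y(c=5) N(c=6)]
  20. access O: HIT, count now 2. Cache: [C(c=1) Q(c=2) H(c=2) M(c=2) O(c=2) Y(c=5) N(c=6)]
  21. access Q: HIT, count now 3. Cache: [C(c=1) H(c=2) M(c=2) O(c=2) Q(c=3) Y(c=5) N(c=6)]
  22. access U: MISS. Cache: [C(c=1) U(c=1) H(c=2) M(c=2) O(c=2) Q(c=3) Y(c=5) N(c=6)]
  23. access H: HIT, count now 3. Cache: [C(c=1) U(c=1) M(c=2) O(c=2) Q(c=3) H(c=3) Y(c=5) N(c=6)]
  24. access N: HIT, count now 7. Cache: [C(c=1) U(c=1) M(c=2) O(c=2) Q(c=3) H(c=3) Y(c=5) N(c=7)]
  25. access C: HIT, count now 2. Cache: [U(c=1) M(c=2) O(c=2) C(c=2) Q(c=3) H(c=3) Y(c=5) N(c=7)]
  26. access M: HIT, count now 3. Cache: [U(c=1) O(c=2) C(c=2) Q(c=3) H(c=3) M(c=3) Y(c=5) N(c=7)]
  27. access I: MISS, evict U(c=1). Cache: [I(c=1) O(c=2) C(c=2) Q(c=3) H(c=3) M(c=3) Y(c=5) N(c=7)]
Total: 18 hits, 9 misses, 1 evictions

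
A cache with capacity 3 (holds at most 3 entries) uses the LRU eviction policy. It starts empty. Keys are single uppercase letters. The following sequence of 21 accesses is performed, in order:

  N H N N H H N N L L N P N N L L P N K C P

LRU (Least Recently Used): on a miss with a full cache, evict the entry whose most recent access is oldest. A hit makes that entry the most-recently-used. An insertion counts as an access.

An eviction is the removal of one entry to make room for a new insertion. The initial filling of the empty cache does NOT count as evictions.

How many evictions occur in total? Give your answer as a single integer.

Answer: 4

Derivation:
LRU simulation (capacity=3):
  1. access N: MISS. Cache (LRU->MRU): [N]
  2. access H: MISS. Cache (LRU->MRU): [N H]
  3. access N: HIT. Cache (LRU->MRU): [H N]
  4. access N: HIT. Cache (LRU->MRU): [H N]
  5. access H: HIT. Cache (LRU->MRU): [N H]
  6. access H: HIT. Cache (LRU->MRU): [N H]
  7. access N: HIT. Cache (LRU->MRU): [H N]
  8. access N: HIT. Cache (LRU->MRU): [H N]
  9. access L: MISS. Cache (LRU->MRU): [H N L]
  10. access L: HIT. Cache (LRU->MRU): [H N L]
  11. access N: HIT. Cache (LRU->MRU): [H L N]
  12. access P: MISS, evict H. Cache (LRU->MRU): [L N P]
  13. access N: HIT. Cache (LRU->MRU): [L P N]
  14. access N: HIT. Cache (LRU->MRU): [L P N]
  15. access L: HIT. Cache (LRU->MRU): [P N L]
  16. access L: HIT. Cache (LRU->MRU): [P N L]
  17. access P: HIT. Cache (LRU->MRU): [N L P]
  18. access N: HIT. Cache (LRU->MRU): [L P N]
  19. access K: MISS, evict L. Cache (LRU->MRU): [P N K]
  20. access C: MISS, evict P. Cache (LRU->MRU): [N K C]
  21. access P: MISS, evict N. Cache (LRU->MRU): [K C P]
Total: 14 hits, 7 misses, 4 evictions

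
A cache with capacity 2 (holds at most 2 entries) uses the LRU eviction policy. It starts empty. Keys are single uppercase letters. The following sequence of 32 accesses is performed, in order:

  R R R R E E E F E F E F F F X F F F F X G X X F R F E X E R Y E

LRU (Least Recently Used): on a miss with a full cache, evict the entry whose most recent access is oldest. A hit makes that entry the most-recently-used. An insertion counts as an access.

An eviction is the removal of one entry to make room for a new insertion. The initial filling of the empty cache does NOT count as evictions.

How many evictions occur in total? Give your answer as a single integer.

Answer: 10

Derivation:
LRU simulation (capacity=2):
  1. access R: MISS. Cache (LRU->MRU): [R]
  2. access R: HIT. Cache (LRU->MRU): [R]
  3. access R: HIT. Cache (LRU->MRU): [R]
  4. access R: HIT. Cache (LRU->MRU): [R]
  5. access E: MISS. Cache (LRU->MRU): [R E]
  6. access E: HIT. Cache (LRU->MRU): [R E]
  7. access E: HIT. Cache (LRU->MRU): [R E]
  8. access F: MISS, evict R. Cache (LRU->MRU): [E F]
  9. access E: HIT. Cache (LRU->MRU): [F E]
  10. access F: HIT. Cache (LRU->MRU): [E F]
  11. access E: HIT. Cache (LRU->MRU): [F E]
  12. access F: HIT. Cache (LRU->MRU): [E F]
  13. access F: HIT. Cache (LRU->MRU): [E F]
  14. access F: HIT. Cache (LRU->MRU): [E F]
  15. access X: MISS, evict E. Cache (LRU->MRU): [F X]
  16. access F: HIT. Cache (LRU->MRU): [X F]
  17. access F: HIT. Cache (LRU->MRU): [X F]
  18. access F: HIT. Cache (LRU->MRU): [X F]
  19. access F: HIT. Cache (LRU->MRU): [X F]
  20. access X: HIT. Cache (LRU->MRU): [F X]
  21. access G: MISS, evict F. Cache (LRU->MRU): [X G]
  22. access X: HIT. Cache (LRU->MRU): [G X]
  23. access X: HIT. Cache (LRU->MRU): [G X]
  24. access F: MISS, evict G. Cache (LRU->MRU): [X F]
  25. access R: MISS, evict X. Cache (LRU->MRU): [F R]
  26. access F: HIT. Cache (LRU->MRU): [R F]
  27. access E: MISS, evict R. Cache (LRU->MRU): [F E]
  28. access X: MISS, evict F. Cache (LRU->MRU): [E X]
  29. access E: HIT. Cache (LRU->MRU): [X E]
  30. access R: MISS, evict X. Cache (LRU->MRU): [E R]
  31. access Y: MISS, evict E. Cache (LRU->MRU): [R Y]
  32. access E: MISS, evict R. Cache (LRU->MRU): [Y E]
Total: 20 hits, 12 misses, 10 evictions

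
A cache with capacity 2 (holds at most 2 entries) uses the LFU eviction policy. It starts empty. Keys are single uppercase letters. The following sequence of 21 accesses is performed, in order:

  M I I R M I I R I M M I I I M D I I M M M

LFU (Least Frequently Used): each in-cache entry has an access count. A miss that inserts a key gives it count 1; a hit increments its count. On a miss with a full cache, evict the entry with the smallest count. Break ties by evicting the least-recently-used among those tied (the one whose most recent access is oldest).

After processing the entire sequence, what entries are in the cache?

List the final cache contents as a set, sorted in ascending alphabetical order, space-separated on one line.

LFU simulation (capacity=2):
  1. access M: MISS. Cache: [M(c=1)]
  2. access I: MISS. Cache: [M(c=1) I(c=1)]
  3. access I: HIT, count now 2. Cache: [M(c=1) I(c=2)]
  4. access R: MISS, evict M(c=1). Cache: [R(c=1) I(c=2)]
  5. access M: MISS, evict R(c=1). Cache: [M(c=1) I(c=2)]
  6. access I: HIT, count now 3. Cache: [M(c=1) I(c=3)]
  7. access I: HIT, count now 4. Cache: [M(c=1) I(c=4)]
  8. access R: MISS, evict M(c=1). Cache: [R(c=1) I(c=4)]
  9. access I: HIT, count now 5. Cache: [R(c=1) I(c=5)]
  10. access M: MISS, evict R(c=1). Cache: [M(c=1) I(c=5)]
  11. access M: HIT, count now 2. Cache: [M(c=2) I(c=5)]
  12. access I: HIT, count now 6. Cache: [M(c=2) I(c=6)]
  13. access I: HIT, count now 7. Cache: [M(c=2) I(c=7)]
  14. access I: HIT, count now 8. Cache: [M(c=2) I(c=8)]
  15. access M: HIT, count now 3. Cache: [M(c=3) I(c=8)]
  16. access D: MISS, evict M(c=3). Cache: [D(c=1) I(c=8)]
  17. access I: HIT, count now 9. Cache: [D(c=1) I(c=9)]
  18. access I: HIT, count now 10. Cache: [D(c=1) I(c=10)]
  19. access M: MISS, evict D(c=1). Cache: [M(c=1) I(c=10)]
  20. access M: HIT, count now 2. Cache: [M(c=2) I(c=10)]
  21. access M: HIT, count now 3. Cache: [M(c=3) I(c=10)]
Total: 13 hits, 8 misses, 6 evictions

Answer: I M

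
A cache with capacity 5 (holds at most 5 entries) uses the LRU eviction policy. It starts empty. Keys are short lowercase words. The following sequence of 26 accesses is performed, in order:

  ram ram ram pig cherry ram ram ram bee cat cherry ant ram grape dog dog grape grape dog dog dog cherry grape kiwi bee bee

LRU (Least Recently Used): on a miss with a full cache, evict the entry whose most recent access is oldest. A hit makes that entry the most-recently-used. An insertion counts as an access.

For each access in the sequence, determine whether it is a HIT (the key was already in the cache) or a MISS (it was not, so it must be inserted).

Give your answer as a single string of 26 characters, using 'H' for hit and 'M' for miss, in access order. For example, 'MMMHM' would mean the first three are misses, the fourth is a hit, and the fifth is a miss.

LRU simulation (capacity=5):
  1. access ram: MISS. Cache (LRU->MRU): [ram]
  2. access ram: HIT. Cache (LRU->MRU): [ram]
  3. access ram: HIT. Cache (LRU->MRU): [ram]
  4. access pig: MISS. Cache (LRU->MRU): [ram pig]
  5. access cherry: MISS. Cache (LRU->MRU): [ram pig cherry]
  6. access ram: HIT. Cache (LRU->MRU): [pig cherry ram]
  7. access ram: HIT. Cache (LRU->MRU): [pig cherry ram]
  8. access ram: HIT. Cache (LRU->MRU): [pig cherry ram]
  9. access bee: MISS. Cache (LRU->MRU): [pig cherry ram bee]
  10. access cat: MISS. Cache (LRU->MRU): [pig cherry ram bee cat]
  11. access cherry: HIT. Cache (LRU->MRU): [pig ram bee cat cherry]
  12. access ant: MISS, evict pig. Cache (LRU->MRU): [ram bee cat cherry ant]
  13. access ram: HIT. Cache (LRU->MRU): [bee cat cherry ant ram]
  14. access grape: MISS, evict bee. Cache (LRU->MRU): [cat cherry ant ram grape]
  15. access dog: MISS, evict cat. Cache (LRU->MRU): [cherry ant ram grape dog]
  16. access dog: HIT. Cache (LRU->MRU): [cherry ant ram grape dog]
  17. access grape: HIT. Cache (LRU->MRU): [cherry ant ram dog grape]
  18. access grape: HIT. Cache (LRU->MRU): [cherry ant ram dog grape]
  19. access dog: HIT. Cache (LRU->MRU): [cherry ant ram grape dog]
  20. access dog: HIT. Cache (LRU->MRU): [cherry ant ram grape dog]
  21. access dog: HIT. Cache (LRU->MRU): [cherry ant ram grape dog]
  22. access cherry: HIT. Cache (LRU->MRU): [ant ram grape dog cherry]
  23. access grape: HIT. Cache (LRU->MRU): [ant ram dog cherry grape]
  24. access kiwi: MISS, evict ant. Cache (LRU->MRU): [ram dog cherry grape kiwi]
  25. access bee: MISS, evict ram. Cache (LRU->MRU): [dog cherry grape kiwi bee]
  26. access bee: HIT. Cache (LRU->MRU): [dog cherry grape kiwi bee]
Total: 16 hits, 10 misses, 5 evictions

Answer: MHHMMHHHMMHMHMMHHHHHHHHMMH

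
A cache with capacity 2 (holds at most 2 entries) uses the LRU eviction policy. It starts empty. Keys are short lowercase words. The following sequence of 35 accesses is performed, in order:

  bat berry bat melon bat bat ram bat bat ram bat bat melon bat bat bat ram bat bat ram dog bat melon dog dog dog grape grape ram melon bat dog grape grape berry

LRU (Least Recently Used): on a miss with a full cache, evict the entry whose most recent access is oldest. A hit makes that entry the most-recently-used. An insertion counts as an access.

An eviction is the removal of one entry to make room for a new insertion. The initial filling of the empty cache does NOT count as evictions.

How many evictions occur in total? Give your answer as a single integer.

Answer: 15

Derivation:
LRU simulation (capacity=2):
  1. access bat: MISS. Cache (LRU->MRU): [bat]
  2. access berry: MISS. Cache (LRU->MRU): [bat berry]
  3. access bat: HIT. Cache (LRU->MRU): [berry bat]
  4. access melon: MISS, evict berry. Cache (LRU->MRU): [bat melon]
  5. access bat: HIT. Cache (LRU->MRU): [melon bat]
  6. access bat: HIT. Cache (LRU->MRU): [melon bat]
  7. access ram: MISS, evict melon. Cache (LRU->MRU): [bat ram]
  8. access bat: HIT. Cache (LRU->MRU): [ram bat]
  9. access bat: HIT. Cache (LRU->MRU): [ram bat]
  10. access ram: HIT. Cache (LRU->MRU): [bat ram]
  11. access bat: HIT. Cache (LRU->MRU): [ram bat]
  12. access bat: HIT. Cache (LRU->MRU): [ram bat]
  13. access melon: MISS, evict ram. Cache (LRU->MRU): [bat melon]
  14. access bat: HIT. Cache (LRU->MRU): [melon bat]
  15. access bat: HIT. Cache (LRU->MRU): [melon bat]
  16. access bat: HIT. Cache (LRU->MRU): [melon bat]
  17. access ram: MISS, evict melon. Cache (LRU->MRU): [bat ram]
  18. access bat: HIT. Cache (LRU->MRU): [ram bat]
  19. access bat: HIT. Cache (LRU->MRU): [ram bat]
  20. access ram: HIT. Cache (LRU->MRU): [bat ram]
  21. access dog: MISS, evict bat. Cache (LRU->MRU): [ram dog]
  22. access bat: MISS, evict ram. Cache (LRU->MRU): [dog bat]
  23. access melon: MISS, evict dog. Cache (LRU->MRU): [bat melon]
  24. access dog: MISS, evict bat. Cache (LRU->MRU): [melon dog]
  25. access dog: HIT. Cache (LRU->MRU): [melon dog]
  26. access dog: HIT. Cache (LRU->MRU): [melon dog]
  27. access grape: MISS, evict melon. Cache (LRU->MRU): [dog grape]
  28. access grape: HIT. Cache (LRU->MRU): [dog grape]
  29. access ram: MISS, evict dog. Cache (LRU->MRU): [grape ram]
  30. access melon: MISS, evict grape. Cache (LRU->MRU): [ram melon]
  31. access bat: MISS, evict ram. Cache (LRU->MRU): [melon bat]
  32. access dog: MISS, evict melon. Cache (LRU->MRU): [bat dog]
  33. access grape: MISS, evict bat. Cache (LRU->MRU): [dog grape]
  34. access grape: HIT. Cache (LRU->MRU): [dog grape]
  35. access berry: MISS, evict dog. Cache (LRU->MRU): [grape berry]
Total: 18 hits, 17 misses, 15 evictions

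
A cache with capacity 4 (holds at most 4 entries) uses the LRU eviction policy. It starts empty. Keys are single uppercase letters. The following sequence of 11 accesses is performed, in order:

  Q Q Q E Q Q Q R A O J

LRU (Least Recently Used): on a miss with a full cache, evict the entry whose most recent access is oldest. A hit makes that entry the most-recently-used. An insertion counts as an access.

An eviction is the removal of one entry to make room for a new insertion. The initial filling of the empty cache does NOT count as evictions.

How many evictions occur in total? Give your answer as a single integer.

Answer: 2

Derivation:
LRU simulation (capacity=4):
  1. access Q: MISS. Cache (LRU->MRU): [Q]
  2. access Q: HIT. Cache (LRU->MRU): [Q]
  3. access Q: HIT. Cache (LRU->MRU): [Q]
  4. access E: MISS. Cache (LRU->MRU): [Q E]
  5. access Q: HIT. Cache (LRU->MRU): [E Q]
  6. access Q: HIT. Cache (LRU->MRU): [E Q]
  7. access Q: HIT. Cache (LRU->MRU): [E Q]
  8. access R: MISS. Cache (LRU->MRU): [E Q R]
  9. access A: MISS. Cache (LRU->MRU): [E Q R A]
  10. access O: MISS, evict E. Cache (LRU->MRU): [Q R A O]
  11. access J: MISS, evict Q. Cache (LRU->MRU): [R A O J]
Total: 5 hits, 6 misses, 2 evictions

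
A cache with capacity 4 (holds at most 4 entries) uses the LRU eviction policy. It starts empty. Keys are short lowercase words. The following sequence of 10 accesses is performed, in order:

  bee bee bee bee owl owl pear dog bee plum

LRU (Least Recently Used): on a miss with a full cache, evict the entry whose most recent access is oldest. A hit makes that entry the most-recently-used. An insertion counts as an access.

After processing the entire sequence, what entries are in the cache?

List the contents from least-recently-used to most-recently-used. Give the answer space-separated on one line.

LRU simulation (capacity=4):
  1. access bee: MISS. Cache (LRU->MRU): [bee]
  2. access bee: HIT. Cache (LRU->MRU): [bee]
  3. access bee: HIT. Cache (LRU->MRU): [bee]
  4. access bee: HIT. Cache (LRU->MRU): [bee]
  5. access owl: MISS. Cache (LRU->MRU): [bee owl]
  6. access owl: HIT. Cache (LRU->MRU): [bee owl]
  7. access pear: MISS. Cache (LRU->MRU): [bee owl pear]
  8. access dog: MISS. Cache (LRU->MRU): [bee owl pear dog]
  9. access bee: HIT. Cache (LRU->MRU): [owl pear dog bee]
  10. access plum: MISS, evict owl. Cache (LRU->MRU): [pear dog bee plum]
Total: 5 hits, 5 misses, 1 evictions

Answer: pear dog bee plum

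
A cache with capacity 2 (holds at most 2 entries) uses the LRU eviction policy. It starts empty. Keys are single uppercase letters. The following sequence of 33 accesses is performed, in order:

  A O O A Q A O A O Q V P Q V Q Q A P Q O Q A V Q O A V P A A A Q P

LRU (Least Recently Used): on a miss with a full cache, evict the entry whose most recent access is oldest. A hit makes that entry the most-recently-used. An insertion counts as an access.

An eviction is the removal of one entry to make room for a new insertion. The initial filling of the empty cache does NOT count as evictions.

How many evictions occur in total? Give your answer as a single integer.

Answer: 21

Derivation:
LRU simulation (capacity=2):
  1. access A: MISS. Cache (LRU->MRU): [A]
  2. access O: MISS. Cache (LRU->MRU): [A O]
  3. access O: HIT. Cache (LRU->MRU): [A O]
  4. access A: HIT. Cache (LRU->MRU): [O A]
  5. access Q: MISS, evict O. Cache (LRU->MRU): [A Q]
  6. access A: HIT. Cache (LRU->MRU): [Q A]
  7. access O: MISS, evict Q. Cache (LRU->MRU): [A O]
  8. access A: HIT. Cache (LRU->MRU): [O A]
  9. access O: HIT. Cache (LRU->MRU): [A O]
  10. access Q: MISS, evict A. Cache (LRU->MRU): [O Q]
  11. access V: MISS, evict O. Cache (LRU->MRU): [Q V]
  12. access P: MISS, evict Q. Cache (LRU->MRU): [V P]
  13. access Q: MISS, evict V. Cache (LRU->MRU): [P Q]
  14. access V: MISS, evict P. Cache (LRU->MRU): [Q V]
  15. access Q: HIT. Cache (LRU->MRU): [V Q]
  16. access Q: HIT. Cache (LRU->MRU): [V Q]
  17. access A: MISS, evict V. Cache (LRU->MRU): [Q A]
  18. access P: MISS, evict Q. Cache (LRU->MRU): [A P]
  19. access Q: MISS, evict A. Cache (LRU->MRU): [P Q]
  20. access O: MISS, evict P. Cache (LRU->MRU): [Q O]
  21. access Q: HIT. Cache (LRU->MRU): [O Q]
  22. access A: MISS, evict O. Cache (LRU->MRU): [Q A]
  23. access V: MISS, evict Q. Cache (LRU->MRU): [A V]
  24. access Q: MISS, evict A. Cache (LRU->MRU): [V Q]
  25. access O: MISS, evict V. Cache (LRU->MRU): [Q O]
  26. access A: MISS, evict Q. Cache (LRU->MRU): [O A]
  27. access V: MISS, evict O. Cache (LRU->MRU): [A V]
  28. access P: MISS, evict A. Cache (LRU->MRU): [V P]
  29. access A: MISS, evict V. Cache (LRU->MRU): [P A]
  30. access A: HIT. Cache (LRU->MRU): [P A]
  31. access A: HIT. Cache (LRU->MRU): [P A]
  32. access Q: MISS, evict P. Cache (LRU->MRU): [A Q]
  33. access P: MISS, evict A. Cache (LRU->MRU): [Q P]
Total: 10 hits, 23 misses, 21 evictions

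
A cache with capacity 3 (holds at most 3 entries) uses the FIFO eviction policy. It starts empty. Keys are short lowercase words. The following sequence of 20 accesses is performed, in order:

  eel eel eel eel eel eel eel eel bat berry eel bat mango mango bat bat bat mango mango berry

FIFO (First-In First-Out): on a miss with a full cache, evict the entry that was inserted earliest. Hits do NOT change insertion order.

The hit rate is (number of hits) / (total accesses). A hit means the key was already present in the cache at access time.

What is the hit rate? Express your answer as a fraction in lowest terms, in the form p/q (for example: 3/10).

FIFO simulation (capacity=3):
  1. access eel: MISS. Cache (old->new): [eel]
  2. access eel: HIT. Cache (old->new): [eel]
  3. access eel: HIT. Cache (old->new): [eel]
  4. access eel: HIT. Cache (old->new): [eel]
  5. access eel: HIT. Cache (old->new): [eel]
  6. access eel: HIT. Cache (old->new): [eel]
  7. access eel: HIT. Cache (old->new): [eel]
  8. access eel: HIT. Cache (old->new): [eel]
  9. access bat: MISS. Cache (old->new): [eel bat]
  10. access berry: MISS. Cache (old->new): [eel bat berry]
  11. access eel: HIT. Cache (old->new): [eel bat berry]
  12. access bat: HIT. Cache (old->new): [eel bat berry]
  13. access mango: MISS, evict eel. Cache (old->new): [bat berry mango]
  14. access mango: HIT. Cache (old->new): [bat berry mango]
  15. access bat: HIT. Cache (old->new): [bat berry mango]
  16. access bat: HIT. Cache (old->new): [bat berry mango]
  17. access bat: HIT. Cache (old->new): [bat berry mango]
  18. access mango: HIT. Cache (old->new): [bat berry mango]
  19. access mango: HIT. Cache (old->new): [bat berry mango]
  20. access berry: HIT. Cache (old->new): [bat berry mango]
Total: 16 hits, 4 misses, 1 evictions

Hit rate = 16/20 = 4/5

Answer: 4/5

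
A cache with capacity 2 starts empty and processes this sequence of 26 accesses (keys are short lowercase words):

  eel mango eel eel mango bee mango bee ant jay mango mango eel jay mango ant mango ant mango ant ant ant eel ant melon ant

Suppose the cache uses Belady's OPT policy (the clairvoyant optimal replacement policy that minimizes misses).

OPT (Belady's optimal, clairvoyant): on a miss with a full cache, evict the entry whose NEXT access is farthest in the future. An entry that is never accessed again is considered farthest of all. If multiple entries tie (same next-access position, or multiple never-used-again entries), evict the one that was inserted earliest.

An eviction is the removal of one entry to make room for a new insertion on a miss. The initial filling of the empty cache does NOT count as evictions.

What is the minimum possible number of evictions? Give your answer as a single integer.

OPT (Belady) simulation (capacity=2):
  1. access eel: MISS. Cache: [eel]
  2. access mango: MISS. Cache: [eel mango]
  3. access eel: HIT. Next use of eel: step 4. Cache: [eel mango]
  4. access eel: HIT. Next use of eel: step 13. Cache: [eel mango]
  5. access mango: HIT. Next use of mango: step 7. Cache: [eel mango]
  6. access bee: MISS, evict eel (next use: step 13). Cache: [mango bee]
  7. access mango: HIT. Next use of mango: step 11. Cache: [mango bee]
  8. access bee: HIT. Next use of bee: never. Cache: [mango bee]
  9. access ant: MISS, evict bee (next use: never). Cache: [mango ant]
  10. access jay: MISS, evict ant (next use: step 16). Cache: [mango jay]
  11. access mango: HIT. Next use of mango: step 12. Cache: [mango jay]
  12. access mango: HIT. Next use of mango: step 15. Cache: [mango jay]
  13. access eel: MISS, evict mango (next use: step 15). Cache: [jay eel]
  14. access jay: HIT. Next use of jay: never. Cache: [jay eel]
  15. access mango: MISS, evict jay (next use: never). Cache: [eel mango]
  16. access ant: MISS, evict eel (next use: step 23). Cache: [mango ant]
  17. access mango: HIT. Next use of mango: step 19. Cache: [mango ant]
  18. access ant: HIT. Next use of ant: step 20. Cache: [mango ant]
  19. access mango: HIT. Next use of mango: never. Cache: [mango ant]
  20. access ant: HIT. Next use of ant: step 21. Cache: [mango ant]
  21. access ant: HIT. Next use of ant: step 22. Cache: [mango ant]
  22. access ant: HIT. Next use of ant: step 24. Cache: [mango ant]
  23. access eel: MISS, evict mango (next use: never). Cache: [ant eel]
  24. access ant: HIT. Next use of ant: step 26. Cache: [ant eel]
  25. access melon: MISS, evict eel (next use: never). Cache: [ant melon]
  26. access ant: HIT. Next use of ant: never. Cache: [ant melon]
Total: 16 hits, 10 misses, 8 evictions

Answer: 8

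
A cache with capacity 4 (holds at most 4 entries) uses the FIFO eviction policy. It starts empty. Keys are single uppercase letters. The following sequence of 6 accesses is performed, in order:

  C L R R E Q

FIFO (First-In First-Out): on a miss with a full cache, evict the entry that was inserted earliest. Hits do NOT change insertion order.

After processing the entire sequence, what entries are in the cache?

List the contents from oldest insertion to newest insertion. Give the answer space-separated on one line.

Answer: L R E Q

Derivation:
FIFO simulation (capacity=4):
  1. access C: MISS. Cache (old->new): [C]
  2. access L: MISS. Cache (old->new): [C L]
  3. access R: MISS. Cache (old->new): [C L R]
  4. access R: HIT. Cache (old->new): [C L R]
  5. access E: MISS. Cache (old->new): [C L R E]
  6. access Q: MISS, evict C. Cache (old->new): [L R E Q]
Total: 1 hits, 5 misses, 1 evictions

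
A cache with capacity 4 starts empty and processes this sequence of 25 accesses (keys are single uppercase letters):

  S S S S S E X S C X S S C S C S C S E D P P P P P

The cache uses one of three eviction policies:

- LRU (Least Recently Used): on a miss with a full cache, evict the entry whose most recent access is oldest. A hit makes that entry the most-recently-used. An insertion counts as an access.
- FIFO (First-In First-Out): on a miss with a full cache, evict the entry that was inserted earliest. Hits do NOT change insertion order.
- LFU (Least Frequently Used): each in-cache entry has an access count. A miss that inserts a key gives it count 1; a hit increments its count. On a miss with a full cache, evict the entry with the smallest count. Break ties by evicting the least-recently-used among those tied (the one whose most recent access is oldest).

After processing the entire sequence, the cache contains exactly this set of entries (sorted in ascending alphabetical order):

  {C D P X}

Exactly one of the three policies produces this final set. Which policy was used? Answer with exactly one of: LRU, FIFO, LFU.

Answer: FIFO

Derivation:
Simulating under each policy and comparing final sets:
  LRU: final set = {D E P S} -> differs
  FIFO: final set = {C D P X} -> MATCHES target
  LFU: final set = {C E P S} -> differs
Only FIFO produces the target set.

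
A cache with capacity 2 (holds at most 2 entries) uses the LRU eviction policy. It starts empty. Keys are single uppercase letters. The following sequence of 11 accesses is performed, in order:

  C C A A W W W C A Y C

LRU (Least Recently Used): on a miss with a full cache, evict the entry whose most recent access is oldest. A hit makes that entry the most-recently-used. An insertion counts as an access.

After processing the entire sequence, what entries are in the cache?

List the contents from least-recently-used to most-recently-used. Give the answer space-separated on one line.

Answer: Y C

Derivation:
LRU simulation (capacity=2):
  1. access C: MISS. Cache (LRU->MRU): [C]
  2. access C: HIT. Cache (LRU->MRU): [C]
  3. access A: MISS. Cache (LRU->MRU): [C A]
  4. access A: HIT. Cache (LRU->MRU): [C A]
  5. access W: MISS, evict C. Cache (LRU->MRU): [A W]
  6. access W: HIT. Cache (LRU->MRU): [A W]
  7. access W: HIT. Cache (LRU->MRU): [A W]
  8. access C: MISS, evict A. Cache (LRU->MRU): [W C]
  9. access A: MISS, evict W. Cache (LRU->MRU): [C A]
  10. access Y: MISS, evict C. Cache (LRU->MRU): [A Y]
  11. access C: MISS, evict A. Cache (LRU->MRU): [Y C]
Total: 4 hits, 7 misses, 5 evictions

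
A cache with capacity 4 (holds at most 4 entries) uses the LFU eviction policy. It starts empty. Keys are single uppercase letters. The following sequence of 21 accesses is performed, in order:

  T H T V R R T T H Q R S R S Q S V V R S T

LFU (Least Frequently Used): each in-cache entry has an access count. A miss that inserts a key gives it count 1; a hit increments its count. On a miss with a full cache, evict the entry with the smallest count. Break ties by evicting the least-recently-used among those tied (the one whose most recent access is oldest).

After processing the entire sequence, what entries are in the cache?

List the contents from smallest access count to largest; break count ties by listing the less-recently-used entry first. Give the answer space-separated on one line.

LFU simulation (capacity=4):
  1. access T: MISS. Cache: [T(c=1)]
  2. access H: MISS. Cache: [T(c=1) H(c=1)]
  3. access T: HIT, count now 2. Cache: [H(c=1) T(c=2)]
  4. access V: MISS. Cache: [H(c=1) V(c=1) T(c=2)]
  5. access R: MISS. Cache: [H(c=1) V(c=1) R(c=1) T(c=2)]
  6. access R: HIT, count now 2. Cache: [H(c=1) V(c=1) T(c=2) R(c=2)]
  7. access T: HIT, count now 3. Cache: [H(c=1) V(c=1) R(c=2) T(c=3)]
  8. access T: HIT, count now 4. Cache: [H(c=1) V(c=1) R(c=2) T(c=4)]
  9. access H: HIT, count now 2. Cache: [V(c=1) R(c=2) H(c=2) T(c=4)]
  10. access Q: MISS, evict V(c=1). Cache: [Q(c=1) R(c=2) H(c=2) T(c=4)]
  11. access R: HIT, count now 3. Cache: [Q(c=1) H(c=2) R(c=3) T(c=4)]
  12. access S: MISS, evict Q(c=1). Cache: [S(c=1) H(c=2) R(c=3) T(c=4)]
  13. access R: HIT, count now 4. Cache: [S(c=1) H(c=2) T(c=4) R(c=4)]
  14. access S: HIT, count now 2. Cache: [H(c=2) S(c=2) T(c=4) R(c=4)]
  15. access Q: MISS, evict H(c=2). Cache: [Q(c=1) S(c=2) T(c=4) R(c=4)]
  16. access S: HIT, count now 3. Cache: [Q(c=1) S(c=3) T(c=4) R(c=4)]
  17. access V: MISS, evict Q(c=1). Cache: [V(c=1) S(c=3) T(c=4) R(c=4)]
  18. access V: HIT, count now 2. Cache: [V(c=2) S(c=3) T(c=4) R(c=4)]
  19. access R: HIT, count now 5. Cache: [V(c=2) S(c=3) T(c=4) R(c=5)]
  20. access S: HIT, count now 4. Cache: [V(c=2) T(c=4) S(c=4) R(c=5)]
  21. access T: HIT, count now 5. Cache: [V(c=2) S(c=4) R(c=5) T(c=5)]
Total: 13 hits, 8 misses, 4 evictions

Answer: V S R T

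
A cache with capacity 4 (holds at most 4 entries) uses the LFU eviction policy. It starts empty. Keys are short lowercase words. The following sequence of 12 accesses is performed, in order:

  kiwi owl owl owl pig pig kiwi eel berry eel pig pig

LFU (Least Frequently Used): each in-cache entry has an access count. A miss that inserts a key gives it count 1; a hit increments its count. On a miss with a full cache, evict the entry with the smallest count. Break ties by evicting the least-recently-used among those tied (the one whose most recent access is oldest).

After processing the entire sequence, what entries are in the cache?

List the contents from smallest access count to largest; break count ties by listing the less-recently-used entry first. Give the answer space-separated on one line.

LFU simulation (capacity=4):
  1. access kiwi: MISS. Cache: [kiwi(c=1)]
  2. access owl: MISS. Cache: [kiwi(c=1) owl(c=1)]
  3. access owl: HIT, count now 2. Cache: [kiwi(c=1) owl(c=2)]
  4. access owl: HIT, count now 3. Cache: [kiwi(c=1) owl(c=3)]
  5. access pig: MISS. Cache: [kiwi(c=1) pig(c=1) owl(c=3)]
  6. access pig: HIT, count now 2. Cache: [kiwi(c=1) pig(c=2) owl(c=3)]
  7. access kiwi: HIT, count now 2. Cache: [pig(c=2) kiwi(c=2) owl(c=3)]
  8. access eel: MISS. Cache: [eel(c=1) pig(c=2) kiwi(c=2) owl(c=3)]
  9. access berry: MISS, evict eel(c=1). Cache: [berry(c=1) pig(c=2) kiwi(c=2) owl(c=3)]
  10. access eel: MISS, evict berry(c=1). Cache: [eel(c=1) pig(c=2) kiwi(c=2) owl(c=3)]
  11. access pig: HIT, count now 3. Cache: [eel(c=1) kiwi(c=2) owl(c=3) pig(c=3)]
  12. access pig: HIT, count now 4. Cache: [eel(c=1) kiwi(c=2) owl(c=3) pig(c=4)]
Total: 6 hits, 6 misses, 2 evictions

Answer: eel kiwi owl pig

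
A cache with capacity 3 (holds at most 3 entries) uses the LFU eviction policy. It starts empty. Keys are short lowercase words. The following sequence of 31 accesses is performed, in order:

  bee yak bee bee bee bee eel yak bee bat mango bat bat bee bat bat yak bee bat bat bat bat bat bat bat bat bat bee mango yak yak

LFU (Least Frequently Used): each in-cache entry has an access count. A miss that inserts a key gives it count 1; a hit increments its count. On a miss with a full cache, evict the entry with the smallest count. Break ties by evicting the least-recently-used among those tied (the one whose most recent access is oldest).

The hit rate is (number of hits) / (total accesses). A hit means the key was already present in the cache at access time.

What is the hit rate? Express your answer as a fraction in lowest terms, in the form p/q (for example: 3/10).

Answer: 23/31

Derivation:
LFU simulation (capacity=3):
  1. access bee: MISS. Cache: [bee(c=1)]
  2. access yak: MISS. Cache: [bee(c=1) yak(c=1)]
  3. access bee: HIT, count now 2. Cache: [yak(c=1) bee(c=2)]
  4. access bee: HIT, count now 3. Cache: [yak(c=1) bee(c=3)]
  5. access bee: HIT, count now 4. Cache: [yak(c=1) bee(c=4)]
  6. access bee: HIT, count now 5. Cache: [yak(c=1) bee(c=5)]
  7. access eel: MISS. Cache: [yak(c=1) eel(c=1) bee(c=5)]
  8. access yak: HIT, count now 2. Cache: [eel(c=1) yak(c=2) bee(c=5)]
  9. access bee: HIT, count now 6. Cache: [eel(c=1) yak(c=2) bee(c=6)]
  10. access bat: MISS, evict eel(c=1). Cache: [bat(c=1) yak(c=2) bee(c=6)]
  11. access mango: MISS, evict bat(c=1). Cache: [mango(c=1) yak(c=2) bee(c=6)]
  12. access bat: MISS, evict mango(c=1). Cache: [bat(c=1) yak(c=2) bee(c=6)]
  13. access bat: HIT, count now 2. Cache: [yak(c=2) bat(c=2) bee(c=6)]
  14. access bee: HIT, count now 7. Cache: [yak(c=2) bat(c=2) bee(c=7)]
  15. access bat: HIT, count now 3. Cache: [yak(c=2) bat(c=3) bee(c=7)]
  16. access bat: HIT, count now 4. Cache: [yak(c=2) bat(c=4) bee(c=7)]
  17. access yak: HIT, count now 3. Cache: [yak(c=3) bat(c=4) bee(c=7)]
  18. access bee: HIT, count now 8. Cache: [yak(c=3) bat(c=4) bee(c=8)]
  19. access bat: HIT, count now 5. Cache: [yak(c=3) bat(c=5) bee(c=8)]
  20. access bat: HIT, count now 6. Cache: [yak(c=3) bat(c=6) bee(c=8)]
  21. access bat: HIT, count now 7. Cache: [yak(c=3) bat(c=7) bee(c=8)]
  22. access bat: HIT, count now 8. Cache: [yak(c=3) bee(c=8) bat(c=8)]
  23. access bat: HIT, count now 9. Cache: [yak(c=3) bee(c=8) bat(c=9)]
  24. access bat: HIT, count now 10. Cache: [yak(c=3) bee(c=8) bat(c=10)]
  25. access bat: HIT, count now 11. Cache: [yak(c=3) bee(c=8) bat(c=11)]
  26. access bat: HIT, count now 12. Cache: [yak(c=3) bee(c=8) bat(c=12)]
  27. access bat: HIT, count now 13. Cache: [yak(c=3) bee(c=8) bat(c=13)]
  28. access bee: HIT, count now 9. Cache: [yak(c=3) bee(c=9) bat(c=13)]
  29. access mango: MISS, evict yak(c=3). Cache: [mango(c=1) bee(c=9) bat(c=13)]
  30. access yak: MISS, evict mango(c=1). Cache: [yak(c=1) bee(c=9) bat(c=13)]
  31. access yak: HIT, count now 2. Cache: [yak(c=2) bee(c=9) bat(c=13)]
Total: 23 hits, 8 misses, 5 evictions

Hit rate = 23/31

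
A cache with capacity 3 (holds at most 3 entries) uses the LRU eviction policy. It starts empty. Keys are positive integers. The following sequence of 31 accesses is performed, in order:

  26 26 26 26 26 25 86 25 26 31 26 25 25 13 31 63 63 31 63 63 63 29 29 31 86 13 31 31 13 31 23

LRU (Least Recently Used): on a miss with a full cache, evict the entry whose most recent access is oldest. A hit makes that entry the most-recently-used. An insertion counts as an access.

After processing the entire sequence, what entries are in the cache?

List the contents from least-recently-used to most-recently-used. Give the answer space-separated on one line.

Answer: 13 31 23

Derivation:
LRU simulation (capacity=3):
  1. access 26: MISS. Cache (LRU->MRU): [26]
  2. access 26: HIT. Cache (LRU->MRU): [26]
  3. access 26: HIT. Cache (LRU->MRU): [26]
  4. access 26: HIT. Cache (LRU->MRU): [26]
  5. access 26: HIT. Cache (LRU->MRU): [26]
  6. access 25: MISS. Cache (LRU->MRU): [26 25]
  7. access 86: MISS. Cache (LRU->MRU): [26 25 86]
  8. access 25: HIT. Cache (LRU->MRU): [26 86 25]
  9. access 26: HIT. Cache (LRU->MRU): [86 25 26]
  10. access 31: MISS, evict 86. Cache (LRU->MRU): [25 26 31]
  11. access 26: HIT. Cache (LRU->MRU): [25 31 26]
  12. access 25: HIT. Cache (LRU->MRU): [31 26 25]
  13. access 25: HIT. Cache (LRU->MRU): [31 26 25]
  14. access 13: MISS, evict 31. Cache (LRU->MRU): [26 25 13]
  15. access 31: MISS, evict 26. Cache (LRU->MRU): [25 13 31]
  16. access 63: MISS, evict 25. Cache (LRU->MRU): [13 31 63]
  17. access 63: HIT. Cache (LRU->MRU): [13 31 63]
  18. access 31: HIT. Cache (LRU->MRU): [13 63 31]
  19. access 63: HIT. Cache (LRU->MRU): [13 31 63]
  20. access 63: HIT. Cache (LRU->MRU): [13 31 63]
  21. access 63: HIT. Cache (LRU->MRU): [13 31 63]
  22. access 29: MISS, evict 13. Cache (LRU->MRU): [31 63 29]
  23. access 29: HIT. Cache (LRU->MRU): [31 63 29]
  24. access 31: HIT. Cache (LRU->MRU): [63 29 31]
  25. access 86: MISS, evict 63. Cache (LRU->MRU): [29 31 86]
  26. access 13: MISS, evict 29. Cache (LRU->MRU): [31 86 13]
  27. access 31: HIT. Cache (LRU->MRU): [86 13 31]
  28. access 31: HIT. Cache (LRU->MRU): [86 13 31]
  29. access 13: HIT. Cache (LRU->MRU): [86 31 13]
  30. access 31: HIT. Cache (LRU->MRU): [86 13 31]
  31. access 23: MISS, evict 86. Cache (LRU->MRU): [13 31 23]
Total: 20 hits, 11 misses, 8 evictions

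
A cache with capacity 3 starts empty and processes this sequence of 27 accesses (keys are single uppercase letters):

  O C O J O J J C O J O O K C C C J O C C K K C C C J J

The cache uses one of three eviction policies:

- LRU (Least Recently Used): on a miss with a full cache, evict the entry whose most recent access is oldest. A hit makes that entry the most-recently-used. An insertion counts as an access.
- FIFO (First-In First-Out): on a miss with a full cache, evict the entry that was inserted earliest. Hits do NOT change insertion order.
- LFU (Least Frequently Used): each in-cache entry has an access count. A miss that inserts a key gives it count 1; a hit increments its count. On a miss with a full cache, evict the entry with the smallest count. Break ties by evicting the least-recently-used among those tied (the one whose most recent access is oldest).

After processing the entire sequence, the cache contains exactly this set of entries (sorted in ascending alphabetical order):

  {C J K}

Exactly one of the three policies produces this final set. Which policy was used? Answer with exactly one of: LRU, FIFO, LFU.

Answer: LRU

Derivation:
Simulating under each policy and comparing final sets:
  LRU: final set = {C J K} -> MATCHES target
  FIFO: final set = {C J O} -> differs
  LFU: final set = {C J O} -> differs
Only LRU produces the target set.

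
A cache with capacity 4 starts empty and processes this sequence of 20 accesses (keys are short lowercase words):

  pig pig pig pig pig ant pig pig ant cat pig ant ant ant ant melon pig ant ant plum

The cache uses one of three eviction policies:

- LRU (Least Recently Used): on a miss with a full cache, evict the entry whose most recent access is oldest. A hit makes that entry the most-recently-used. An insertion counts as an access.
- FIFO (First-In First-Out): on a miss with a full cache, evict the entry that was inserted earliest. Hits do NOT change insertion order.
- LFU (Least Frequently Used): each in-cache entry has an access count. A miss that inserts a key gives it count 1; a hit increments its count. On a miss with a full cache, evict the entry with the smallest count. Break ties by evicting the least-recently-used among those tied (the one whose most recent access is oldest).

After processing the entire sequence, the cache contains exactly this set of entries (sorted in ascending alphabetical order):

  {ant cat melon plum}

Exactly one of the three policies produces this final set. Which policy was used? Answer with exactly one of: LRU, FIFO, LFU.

Answer: FIFO

Derivation:
Simulating under each policy and comparing final sets:
  LRU: final set = {ant melon pig plum} -> differs
  FIFO: final set = {ant cat melon plum} -> MATCHES target
  LFU: final set = {ant melon pig plum} -> differs
Only FIFO produces the target set.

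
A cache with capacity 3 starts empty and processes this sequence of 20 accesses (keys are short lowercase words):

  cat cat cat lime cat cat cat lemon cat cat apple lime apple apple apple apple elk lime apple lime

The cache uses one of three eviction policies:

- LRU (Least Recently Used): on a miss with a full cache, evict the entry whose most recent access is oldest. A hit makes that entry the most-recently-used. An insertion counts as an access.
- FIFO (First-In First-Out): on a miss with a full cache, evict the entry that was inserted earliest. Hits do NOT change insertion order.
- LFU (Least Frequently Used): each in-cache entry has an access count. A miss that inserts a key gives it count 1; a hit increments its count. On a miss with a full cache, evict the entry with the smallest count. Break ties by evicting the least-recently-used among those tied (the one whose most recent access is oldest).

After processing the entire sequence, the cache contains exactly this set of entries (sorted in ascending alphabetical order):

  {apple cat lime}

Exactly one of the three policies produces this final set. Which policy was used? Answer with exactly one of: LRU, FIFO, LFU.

Answer: LFU

Derivation:
Simulating under each policy and comparing final sets:
  LRU: final set = {apple elk lime} -> differs
  FIFO: final set = {apple elk lime} -> differs
  LFU: final set = {apple cat lime} -> MATCHES target
Only LFU produces the target set.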